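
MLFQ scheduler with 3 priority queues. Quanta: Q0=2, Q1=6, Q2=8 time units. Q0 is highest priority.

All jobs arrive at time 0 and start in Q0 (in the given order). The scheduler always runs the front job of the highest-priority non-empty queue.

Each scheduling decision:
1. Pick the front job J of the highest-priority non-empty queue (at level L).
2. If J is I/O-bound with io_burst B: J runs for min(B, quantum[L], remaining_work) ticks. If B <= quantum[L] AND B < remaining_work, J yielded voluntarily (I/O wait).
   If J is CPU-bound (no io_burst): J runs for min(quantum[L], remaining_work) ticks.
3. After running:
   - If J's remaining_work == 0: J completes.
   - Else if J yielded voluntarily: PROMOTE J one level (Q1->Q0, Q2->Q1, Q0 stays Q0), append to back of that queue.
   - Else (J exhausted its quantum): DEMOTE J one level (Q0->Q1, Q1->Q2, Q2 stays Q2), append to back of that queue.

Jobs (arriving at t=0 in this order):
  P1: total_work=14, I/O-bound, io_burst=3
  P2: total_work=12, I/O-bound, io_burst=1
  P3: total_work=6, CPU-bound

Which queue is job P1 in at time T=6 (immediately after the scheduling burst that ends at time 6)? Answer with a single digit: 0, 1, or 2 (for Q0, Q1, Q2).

t=0-2: P1@Q0 runs 2, rem=12, quantum used, demote→Q1. Q0=[P2,P3] Q1=[P1] Q2=[]
t=2-3: P2@Q0 runs 1, rem=11, I/O yield, promote→Q0. Q0=[P3,P2] Q1=[P1] Q2=[]
t=3-5: P3@Q0 runs 2, rem=4, quantum used, demote→Q1. Q0=[P2] Q1=[P1,P3] Q2=[]
t=5-6: P2@Q0 runs 1, rem=10, I/O yield, promote→Q0. Q0=[P2] Q1=[P1,P3] Q2=[]
t=6-7: P2@Q0 runs 1, rem=9, I/O yield, promote→Q0. Q0=[P2] Q1=[P1,P3] Q2=[]
t=7-8: P2@Q0 runs 1, rem=8, I/O yield, promote→Q0. Q0=[P2] Q1=[P1,P3] Q2=[]
t=8-9: P2@Q0 runs 1, rem=7, I/O yield, promote→Q0. Q0=[P2] Q1=[P1,P3] Q2=[]
t=9-10: P2@Q0 runs 1, rem=6, I/O yield, promote→Q0. Q0=[P2] Q1=[P1,P3] Q2=[]
t=10-11: P2@Q0 runs 1, rem=5, I/O yield, promote→Q0. Q0=[P2] Q1=[P1,P3] Q2=[]
t=11-12: P2@Q0 runs 1, rem=4, I/O yield, promote→Q0. Q0=[P2] Q1=[P1,P3] Q2=[]
t=12-13: P2@Q0 runs 1, rem=3, I/O yield, promote→Q0. Q0=[P2] Q1=[P1,P3] Q2=[]
t=13-14: P2@Q0 runs 1, rem=2, I/O yield, promote→Q0. Q0=[P2] Q1=[P1,P3] Q2=[]
t=14-15: P2@Q0 runs 1, rem=1, I/O yield, promote→Q0. Q0=[P2] Q1=[P1,P3] Q2=[]
t=15-16: P2@Q0 runs 1, rem=0, completes. Q0=[] Q1=[P1,P3] Q2=[]
t=16-19: P1@Q1 runs 3, rem=9, I/O yield, promote→Q0. Q0=[P1] Q1=[P3] Q2=[]
t=19-21: P1@Q0 runs 2, rem=7, quantum used, demote→Q1. Q0=[] Q1=[P3,P1] Q2=[]
t=21-25: P3@Q1 runs 4, rem=0, completes. Q0=[] Q1=[P1] Q2=[]
t=25-28: P1@Q1 runs 3, rem=4, I/O yield, promote→Q0. Q0=[P1] Q1=[] Q2=[]
t=28-30: P1@Q0 runs 2, rem=2, quantum used, demote→Q1. Q0=[] Q1=[P1] Q2=[]
t=30-32: P1@Q1 runs 2, rem=0, completes. Q0=[] Q1=[] Q2=[]

Answer: 1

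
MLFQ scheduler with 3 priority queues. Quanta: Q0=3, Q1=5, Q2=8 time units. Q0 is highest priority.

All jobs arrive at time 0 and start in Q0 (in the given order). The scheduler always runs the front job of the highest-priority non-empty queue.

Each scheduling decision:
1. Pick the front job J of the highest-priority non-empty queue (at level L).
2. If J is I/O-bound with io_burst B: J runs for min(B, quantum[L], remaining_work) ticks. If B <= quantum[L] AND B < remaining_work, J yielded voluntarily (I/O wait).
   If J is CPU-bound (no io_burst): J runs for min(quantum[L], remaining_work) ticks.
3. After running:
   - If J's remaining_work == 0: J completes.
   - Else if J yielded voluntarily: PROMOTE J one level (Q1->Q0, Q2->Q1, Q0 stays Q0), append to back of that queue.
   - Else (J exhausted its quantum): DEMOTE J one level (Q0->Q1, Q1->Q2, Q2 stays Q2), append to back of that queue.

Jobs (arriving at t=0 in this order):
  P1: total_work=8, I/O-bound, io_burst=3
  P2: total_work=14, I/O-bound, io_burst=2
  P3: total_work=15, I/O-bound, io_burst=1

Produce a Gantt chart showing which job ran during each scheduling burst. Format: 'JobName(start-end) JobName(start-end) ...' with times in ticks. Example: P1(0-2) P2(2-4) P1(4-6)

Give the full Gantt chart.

t=0-3: P1@Q0 runs 3, rem=5, I/O yield, promote→Q0. Q0=[P2,P3,P1] Q1=[] Q2=[]
t=3-5: P2@Q0 runs 2, rem=12, I/O yield, promote→Q0. Q0=[P3,P1,P2] Q1=[] Q2=[]
t=5-6: P3@Q0 runs 1, rem=14, I/O yield, promote→Q0. Q0=[P1,P2,P3] Q1=[] Q2=[]
t=6-9: P1@Q0 runs 3, rem=2, I/O yield, promote→Q0. Q0=[P2,P3,P1] Q1=[] Q2=[]
t=9-11: P2@Q0 runs 2, rem=10, I/O yield, promote→Q0. Q0=[P3,P1,P2] Q1=[] Q2=[]
t=11-12: P3@Q0 runs 1, rem=13, I/O yield, promote→Q0. Q0=[P1,P2,P3] Q1=[] Q2=[]
t=12-14: P1@Q0 runs 2, rem=0, completes. Q0=[P2,P3] Q1=[] Q2=[]
t=14-16: P2@Q0 runs 2, rem=8, I/O yield, promote→Q0. Q0=[P3,P2] Q1=[] Q2=[]
t=16-17: P3@Q0 runs 1, rem=12, I/O yield, promote→Q0. Q0=[P2,P3] Q1=[] Q2=[]
t=17-19: P2@Q0 runs 2, rem=6, I/O yield, promote→Q0. Q0=[P3,P2] Q1=[] Q2=[]
t=19-20: P3@Q0 runs 1, rem=11, I/O yield, promote→Q0. Q0=[P2,P3] Q1=[] Q2=[]
t=20-22: P2@Q0 runs 2, rem=4, I/O yield, promote→Q0. Q0=[P3,P2] Q1=[] Q2=[]
t=22-23: P3@Q0 runs 1, rem=10, I/O yield, promote→Q0. Q0=[P2,P3] Q1=[] Q2=[]
t=23-25: P2@Q0 runs 2, rem=2, I/O yield, promote→Q0. Q0=[P3,P2] Q1=[] Q2=[]
t=25-26: P3@Q0 runs 1, rem=9, I/O yield, promote→Q0. Q0=[P2,P3] Q1=[] Q2=[]
t=26-28: P2@Q0 runs 2, rem=0, completes. Q0=[P3] Q1=[] Q2=[]
t=28-29: P3@Q0 runs 1, rem=8, I/O yield, promote→Q0. Q0=[P3] Q1=[] Q2=[]
t=29-30: P3@Q0 runs 1, rem=7, I/O yield, promote→Q0. Q0=[P3] Q1=[] Q2=[]
t=30-31: P3@Q0 runs 1, rem=6, I/O yield, promote→Q0. Q0=[P3] Q1=[] Q2=[]
t=31-32: P3@Q0 runs 1, rem=5, I/O yield, promote→Q0. Q0=[P3] Q1=[] Q2=[]
t=32-33: P3@Q0 runs 1, rem=4, I/O yield, promote→Q0. Q0=[P3] Q1=[] Q2=[]
t=33-34: P3@Q0 runs 1, rem=3, I/O yield, promote→Q0. Q0=[P3] Q1=[] Q2=[]
t=34-35: P3@Q0 runs 1, rem=2, I/O yield, promote→Q0. Q0=[P3] Q1=[] Q2=[]
t=35-36: P3@Q0 runs 1, rem=1, I/O yield, promote→Q0. Q0=[P3] Q1=[] Q2=[]
t=36-37: P3@Q0 runs 1, rem=0, completes. Q0=[] Q1=[] Q2=[]

Answer: P1(0-3) P2(3-5) P3(5-6) P1(6-9) P2(9-11) P3(11-12) P1(12-14) P2(14-16) P3(16-17) P2(17-19) P3(19-20) P2(20-22) P3(22-23) P2(23-25) P3(25-26) P2(26-28) P3(28-29) P3(29-30) P3(30-31) P3(31-32) P3(32-33) P3(33-34) P3(34-35) P3(35-36) P3(36-37)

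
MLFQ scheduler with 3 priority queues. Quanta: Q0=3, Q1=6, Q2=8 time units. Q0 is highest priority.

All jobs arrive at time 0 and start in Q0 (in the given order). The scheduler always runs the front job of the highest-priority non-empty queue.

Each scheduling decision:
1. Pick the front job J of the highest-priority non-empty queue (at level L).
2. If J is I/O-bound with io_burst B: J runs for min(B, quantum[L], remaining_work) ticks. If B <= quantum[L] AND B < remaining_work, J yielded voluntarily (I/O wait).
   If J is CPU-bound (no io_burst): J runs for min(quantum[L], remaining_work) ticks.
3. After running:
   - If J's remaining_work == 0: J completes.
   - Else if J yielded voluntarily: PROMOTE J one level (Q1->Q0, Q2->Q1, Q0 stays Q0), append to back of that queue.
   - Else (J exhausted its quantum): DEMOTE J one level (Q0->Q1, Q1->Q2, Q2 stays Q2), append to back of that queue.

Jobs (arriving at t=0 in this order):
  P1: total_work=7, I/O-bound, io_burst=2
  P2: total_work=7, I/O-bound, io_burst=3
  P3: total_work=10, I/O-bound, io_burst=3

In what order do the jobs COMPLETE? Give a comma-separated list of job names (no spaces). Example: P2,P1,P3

t=0-2: P1@Q0 runs 2, rem=5, I/O yield, promote→Q0. Q0=[P2,P3,P1] Q1=[] Q2=[]
t=2-5: P2@Q0 runs 3, rem=4, I/O yield, promote→Q0. Q0=[P3,P1,P2] Q1=[] Q2=[]
t=5-8: P3@Q0 runs 3, rem=7, I/O yield, promote→Q0. Q0=[P1,P2,P3] Q1=[] Q2=[]
t=8-10: P1@Q0 runs 2, rem=3, I/O yield, promote→Q0. Q0=[P2,P3,P1] Q1=[] Q2=[]
t=10-13: P2@Q0 runs 3, rem=1, I/O yield, promote→Q0. Q0=[P3,P1,P2] Q1=[] Q2=[]
t=13-16: P3@Q0 runs 3, rem=4, I/O yield, promote→Q0. Q0=[P1,P2,P3] Q1=[] Q2=[]
t=16-18: P1@Q0 runs 2, rem=1, I/O yield, promote→Q0. Q0=[P2,P3,P1] Q1=[] Q2=[]
t=18-19: P2@Q0 runs 1, rem=0, completes. Q0=[P3,P1] Q1=[] Q2=[]
t=19-22: P3@Q0 runs 3, rem=1, I/O yield, promote→Q0. Q0=[P1,P3] Q1=[] Q2=[]
t=22-23: P1@Q0 runs 1, rem=0, completes. Q0=[P3] Q1=[] Q2=[]
t=23-24: P3@Q0 runs 1, rem=0, completes. Q0=[] Q1=[] Q2=[]

Answer: P2,P1,P3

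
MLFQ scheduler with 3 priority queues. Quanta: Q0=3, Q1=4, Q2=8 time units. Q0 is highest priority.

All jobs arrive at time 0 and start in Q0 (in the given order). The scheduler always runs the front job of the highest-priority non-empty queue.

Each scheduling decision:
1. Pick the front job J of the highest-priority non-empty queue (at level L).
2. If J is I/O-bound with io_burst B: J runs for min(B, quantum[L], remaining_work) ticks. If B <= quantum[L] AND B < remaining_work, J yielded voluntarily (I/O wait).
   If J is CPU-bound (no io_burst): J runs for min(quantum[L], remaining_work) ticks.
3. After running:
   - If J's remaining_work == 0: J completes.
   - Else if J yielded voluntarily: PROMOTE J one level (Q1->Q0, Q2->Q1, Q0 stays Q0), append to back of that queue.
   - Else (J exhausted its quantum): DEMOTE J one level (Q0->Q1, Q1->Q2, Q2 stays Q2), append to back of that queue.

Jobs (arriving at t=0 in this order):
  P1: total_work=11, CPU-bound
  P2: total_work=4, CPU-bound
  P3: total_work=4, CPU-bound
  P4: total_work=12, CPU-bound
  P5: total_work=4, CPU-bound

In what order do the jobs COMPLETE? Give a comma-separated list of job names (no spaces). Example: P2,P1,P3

Answer: P2,P3,P5,P1,P4

Derivation:
t=0-3: P1@Q0 runs 3, rem=8, quantum used, demote→Q1. Q0=[P2,P3,P4,P5] Q1=[P1] Q2=[]
t=3-6: P2@Q0 runs 3, rem=1, quantum used, demote→Q1. Q0=[P3,P4,P5] Q1=[P1,P2] Q2=[]
t=6-9: P3@Q0 runs 3, rem=1, quantum used, demote→Q1. Q0=[P4,P5] Q1=[P1,P2,P3] Q2=[]
t=9-12: P4@Q0 runs 3, rem=9, quantum used, demote→Q1. Q0=[P5] Q1=[P1,P2,P3,P4] Q2=[]
t=12-15: P5@Q0 runs 3, rem=1, quantum used, demote→Q1. Q0=[] Q1=[P1,P2,P3,P4,P5] Q2=[]
t=15-19: P1@Q1 runs 4, rem=4, quantum used, demote→Q2. Q0=[] Q1=[P2,P3,P4,P5] Q2=[P1]
t=19-20: P2@Q1 runs 1, rem=0, completes. Q0=[] Q1=[P3,P4,P5] Q2=[P1]
t=20-21: P3@Q1 runs 1, rem=0, completes. Q0=[] Q1=[P4,P5] Q2=[P1]
t=21-25: P4@Q1 runs 4, rem=5, quantum used, demote→Q2. Q0=[] Q1=[P5] Q2=[P1,P4]
t=25-26: P5@Q1 runs 1, rem=0, completes. Q0=[] Q1=[] Q2=[P1,P4]
t=26-30: P1@Q2 runs 4, rem=0, completes. Q0=[] Q1=[] Q2=[P4]
t=30-35: P4@Q2 runs 5, rem=0, completes. Q0=[] Q1=[] Q2=[]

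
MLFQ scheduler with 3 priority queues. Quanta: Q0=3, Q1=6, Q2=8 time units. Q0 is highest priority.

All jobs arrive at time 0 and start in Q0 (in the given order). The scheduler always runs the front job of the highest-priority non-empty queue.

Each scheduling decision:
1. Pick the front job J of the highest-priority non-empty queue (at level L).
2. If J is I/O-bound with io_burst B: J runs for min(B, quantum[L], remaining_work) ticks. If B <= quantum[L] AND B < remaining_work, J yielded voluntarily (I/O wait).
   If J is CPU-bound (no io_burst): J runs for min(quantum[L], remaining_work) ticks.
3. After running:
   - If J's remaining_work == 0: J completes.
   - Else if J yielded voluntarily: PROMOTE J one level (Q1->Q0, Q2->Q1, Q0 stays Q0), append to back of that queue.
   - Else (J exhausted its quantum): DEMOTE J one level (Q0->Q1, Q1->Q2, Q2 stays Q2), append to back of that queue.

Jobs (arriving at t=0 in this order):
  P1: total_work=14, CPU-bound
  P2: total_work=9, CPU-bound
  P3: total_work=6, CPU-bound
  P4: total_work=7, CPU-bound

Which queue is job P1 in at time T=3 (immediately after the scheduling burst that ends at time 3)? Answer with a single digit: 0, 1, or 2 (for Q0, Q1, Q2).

Answer: 1

Derivation:
t=0-3: P1@Q0 runs 3, rem=11, quantum used, demote→Q1. Q0=[P2,P3,P4] Q1=[P1] Q2=[]
t=3-6: P2@Q0 runs 3, rem=6, quantum used, demote→Q1. Q0=[P3,P4] Q1=[P1,P2] Q2=[]
t=6-9: P3@Q0 runs 3, rem=3, quantum used, demote→Q1. Q0=[P4] Q1=[P1,P2,P3] Q2=[]
t=9-12: P4@Q0 runs 3, rem=4, quantum used, demote→Q1. Q0=[] Q1=[P1,P2,P3,P4] Q2=[]
t=12-18: P1@Q1 runs 6, rem=5, quantum used, demote→Q2. Q0=[] Q1=[P2,P3,P4] Q2=[P1]
t=18-24: P2@Q1 runs 6, rem=0, completes. Q0=[] Q1=[P3,P4] Q2=[P1]
t=24-27: P3@Q1 runs 3, rem=0, completes. Q0=[] Q1=[P4] Q2=[P1]
t=27-31: P4@Q1 runs 4, rem=0, completes. Q0=[] Q1=[] Q2=[P1]
t=31-36: P1@Q2 runs 5, rem=0, completes. Q0=[] Q1=[] Q2=[]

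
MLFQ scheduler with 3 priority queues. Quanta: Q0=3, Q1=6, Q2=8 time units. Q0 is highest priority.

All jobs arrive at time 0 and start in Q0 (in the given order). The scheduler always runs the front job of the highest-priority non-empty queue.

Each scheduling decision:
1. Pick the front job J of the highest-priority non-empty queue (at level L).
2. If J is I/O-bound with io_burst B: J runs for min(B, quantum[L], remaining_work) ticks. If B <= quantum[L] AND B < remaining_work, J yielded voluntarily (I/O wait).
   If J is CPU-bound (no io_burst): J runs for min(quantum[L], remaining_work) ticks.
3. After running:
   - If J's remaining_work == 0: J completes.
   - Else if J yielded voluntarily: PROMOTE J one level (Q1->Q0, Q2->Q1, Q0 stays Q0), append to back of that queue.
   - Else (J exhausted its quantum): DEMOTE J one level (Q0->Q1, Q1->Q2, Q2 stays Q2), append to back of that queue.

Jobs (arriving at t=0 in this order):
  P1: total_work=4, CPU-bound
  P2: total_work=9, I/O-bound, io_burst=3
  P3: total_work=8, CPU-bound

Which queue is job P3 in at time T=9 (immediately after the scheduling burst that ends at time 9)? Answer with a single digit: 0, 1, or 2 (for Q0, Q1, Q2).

t=0-3: P1@Q0 runs 3, rem=1, quantum used, demote→Q1. Q0=[P2,P3] Q1=[P1] Q2=[]
t=3-6: P2@Q0 runs 3, rem=6, I/O yield, promote→Q0. Q0=[P3,P2] Q1=[P1] Q2=[]
t=6-9: P3@Q0 runs 3, rem=5, quantum used, demote→Q1. Q0=[P2] Q1=[P1,P3] Q2=[]
t=9-12: P2@Q0 runs 3, rem=3, I/O yield, promote→Q0. Q0=[P2] Q1=[P1,P3] Q2=[]
t=12-15: P2@Q0 runs 3, rem=0, completes. Q0=[] Q1=[P1,P3] Q2=[]
t=15-16: P1@Q1 runs 1, rem=0, completes. Q0=[] Q1=[P3] Q2=[]
t=16-21: P3@Q1 runs 5, rem=0, completes. Q0=[] Q1=[] Q2=[]

Answer: 1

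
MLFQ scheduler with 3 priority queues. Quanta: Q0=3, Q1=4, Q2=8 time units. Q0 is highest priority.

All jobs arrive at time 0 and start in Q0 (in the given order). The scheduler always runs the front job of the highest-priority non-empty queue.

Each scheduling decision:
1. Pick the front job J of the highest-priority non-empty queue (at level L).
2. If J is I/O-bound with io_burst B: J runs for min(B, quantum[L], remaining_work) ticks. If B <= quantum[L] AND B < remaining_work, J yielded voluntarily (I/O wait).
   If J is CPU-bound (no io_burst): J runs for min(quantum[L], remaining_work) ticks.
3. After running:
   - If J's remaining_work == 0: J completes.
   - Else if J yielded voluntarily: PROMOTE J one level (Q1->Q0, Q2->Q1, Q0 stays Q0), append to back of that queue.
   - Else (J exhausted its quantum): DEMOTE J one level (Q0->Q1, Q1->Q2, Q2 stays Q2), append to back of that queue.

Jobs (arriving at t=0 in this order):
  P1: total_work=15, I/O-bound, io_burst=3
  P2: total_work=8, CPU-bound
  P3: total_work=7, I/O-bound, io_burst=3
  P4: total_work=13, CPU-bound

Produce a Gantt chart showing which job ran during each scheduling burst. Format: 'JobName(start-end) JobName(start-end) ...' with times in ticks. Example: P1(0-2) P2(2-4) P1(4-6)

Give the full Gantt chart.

t=0-3: P1@Q0 runs 3, rem=12, I/O yield, promote→Q0. Q0=[P2,P3,P4,P1] Q1=[] Q2=[]
t=3-6: P2@Q0 runs 3, rem=5, quantum used, demote→Q1. Q0=[P3,P4,P1] Q1=[P2] Q2=[]
t=6-9: P3@Q0 runs 3, rem=4, I/O yield, promote→Q0. Q0=[P4,P1,P3] Q1=[P2] Q2=[]
t=9-12: P4@Q0 runs 3, rem=10, quantum used, demote→Q1. Q0=[P1,P3] Q1=[P2,P4] Q2=[]
t=12-15: P1@Q0 runs 3, rem=9, I/O yield, promote→Q0. Q0=[P3,P1] Q1=[P2,P4] Q2=[]
t=15-18: P3@Q0 runs 3, rem=1, I/O yield, promote→Q0. Q0=[P1,P3] Q1=[P2,P4] Q2=[]
t=18-21: P1@Q0 runs 3, rem=6, I/O yield, promote→Q0. Q0=[P3,P1] Q1=[P2,P4] Q2=[]
t=21-22: P3@Q0 runs 1, rem=0, completes. Q0=[P1] Q1=[P2,P4] Q2=[]
t=22-25: P1@Q0 runs 3, rem=3, I/O yield, promote→Q0. Q0=[P1] Q1=[P2,P4] Q2=[]
t=25-28: P1@Q0 runs 3, rem=0, completes. Q0=[] Q1=[P2,P4] Q2=[]
t=28-32: P2@Q1 runs 4, rem=1, quantum used, demote→Q2. Q0=[] Q1=[P4] Q2=[P2]
t=32-36: P4@Q1 runs 4, rem=6, quantum used, demote→Q2. Q0=[] Q1=[] Q2=[P2,P4]
t=36-37: P2@Q2 runs 1, rem=0, completes. Q0=[] Q1=[] Q2=[P4]
t=37-43: P4@Q2 runs 6, rem=0, completes. Q0=[] Q1=[] Q2=[]

Answer: P1(0-3) P2(3-6) P3(6-9) P4(9-12) P1(12-15) P3(15-18) P1(18-21) P3(21-22) P1(22-25) P1(25-28) P2(28-32) P4(32-36) P2(36-37) P4(37-43)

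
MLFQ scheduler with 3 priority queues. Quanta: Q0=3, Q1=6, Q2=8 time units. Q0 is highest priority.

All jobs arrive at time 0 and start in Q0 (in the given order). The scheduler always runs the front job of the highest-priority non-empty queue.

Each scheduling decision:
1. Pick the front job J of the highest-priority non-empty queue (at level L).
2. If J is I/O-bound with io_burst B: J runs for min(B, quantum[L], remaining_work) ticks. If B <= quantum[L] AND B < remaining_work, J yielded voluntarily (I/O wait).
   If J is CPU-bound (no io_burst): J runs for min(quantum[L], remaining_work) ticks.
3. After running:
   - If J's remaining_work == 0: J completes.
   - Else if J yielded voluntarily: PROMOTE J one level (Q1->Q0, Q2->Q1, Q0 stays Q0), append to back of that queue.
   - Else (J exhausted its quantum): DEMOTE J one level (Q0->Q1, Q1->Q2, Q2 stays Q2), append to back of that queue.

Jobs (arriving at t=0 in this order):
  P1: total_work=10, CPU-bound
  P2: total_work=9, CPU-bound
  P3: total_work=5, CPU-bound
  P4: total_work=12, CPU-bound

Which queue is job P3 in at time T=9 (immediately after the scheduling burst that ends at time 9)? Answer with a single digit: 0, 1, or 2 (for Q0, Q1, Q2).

Answer: 1

Derivation:
t=0-3: P1@Q0 runs 3, rem=7, quantum used, demote→Q1. Q0=[P2,P3,P4] Q1=[P1] Q2=[]
t=3-6: P2@Q0 runs 3, rem=6, quantum used, demote→Q1. Q0=[P3,P4] Q1=[P1,P2] Q2=[]
t=6-9: P3@Q0 runs 3, rem=2, quantum used, demote→Q1. Q0=[P4] Q1=[P1,P2,P3] Q2=[]
t=9-12: P4@Q0 runs 3, rem=9, quantum used, demote→Q1. Q0=[] Q1=[P1,P2,P3,P4] Q2=[]
t=12-18: P1@Q1 runs 6, rem=1, quantum used, demote→Q2. Q0=[] Q1=[P2,P3,P4] Q2=[P1]
t=18-24: P2@Q1 runs 6, rem=0, completes. Q0=[] Q1=[P3,P4] Q2=[P1]
t=24-26: P3@Q1 runs 2, rem=0, completes. Q0=[] Q1=[P4] Q2=[P1]
t=26-32: P4@Q1 runs 6, rem=3, quantum used, demote→Q2. Q0=[] Q1=[] Q2=[P1,P4]
t=32-33: P1@Q2 runs 1, rem=0, completes. Q0=[] Q1=[] Q2=[P4]
t=33-36: P4@Q2 runs 3, rem=0, completes. Q0=[] Q1=[] Q2=[]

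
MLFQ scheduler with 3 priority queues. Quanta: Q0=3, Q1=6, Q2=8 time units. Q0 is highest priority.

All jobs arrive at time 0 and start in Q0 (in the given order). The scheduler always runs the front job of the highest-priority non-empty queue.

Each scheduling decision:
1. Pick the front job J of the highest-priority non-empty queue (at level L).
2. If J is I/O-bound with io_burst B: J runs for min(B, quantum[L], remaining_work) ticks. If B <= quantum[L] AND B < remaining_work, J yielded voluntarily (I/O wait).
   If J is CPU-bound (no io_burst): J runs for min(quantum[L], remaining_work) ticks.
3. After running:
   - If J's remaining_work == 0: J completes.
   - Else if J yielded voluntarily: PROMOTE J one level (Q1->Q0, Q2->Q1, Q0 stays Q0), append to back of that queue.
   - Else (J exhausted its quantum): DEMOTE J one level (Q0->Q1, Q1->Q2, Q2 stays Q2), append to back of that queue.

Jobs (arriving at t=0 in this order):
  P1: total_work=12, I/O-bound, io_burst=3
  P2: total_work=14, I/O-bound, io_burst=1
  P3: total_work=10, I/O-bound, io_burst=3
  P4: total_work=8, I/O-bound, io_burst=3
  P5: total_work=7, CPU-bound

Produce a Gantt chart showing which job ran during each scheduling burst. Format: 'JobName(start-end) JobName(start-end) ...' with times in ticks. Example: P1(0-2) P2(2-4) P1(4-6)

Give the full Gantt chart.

t=0-3: P1@Q0 runs 3, rem=9, I/O yield, promote→Q0. Q0=[P2,P3,P4,P5,P1] Q1=[] Q2=[]
t=3-4: P2@Q0 runs 1, rem=13, I/O yield, promote→Q0. Q0=[P3,P4,P5,P1,P2] Q1=[] Q2=[]
t=4-7: P3@Q0 runs 3, rem=7, I/O yield, promote→Q0. Q0=[P4,P5,P1,P2,P3] Q1=[] Q2=[]
t=7-10: P4@Q0 runs 3, rem=5, I/O yield, promote→Q0. Q0=[P5,P1,P2,P3,P4] Q1=[] Q2=[]
t=10-13: P5@Q0 runs 3, rem=4, quantum used, demote→Q1. Q0=[P1,P2,P3,P4] Q1=[P5] Q2=[]
t=13-16: P1@Q0 runs 3, rem=6, I/O yield, promote→Q0. Q0=[P2,P3,P4,P1] Q1=[P5] Q2=[]
t=16-17: P2@Q0 runs 1, rem=12, I/O yield, promote→Q0. Q0=[P3,P4,P1,P2] Q1=[P5] Q2=[]
t=17-20: P3@Q0 runs 3, rem=4, I/O yield, promote→Q0. Q0=[P4,P1,P2,P3] Q1=[P5] Q2=[]
t=20-23: P4@Q0 runs 3, rem=2, I/O yield, promote→Q0. Q0=[P1,P2,P3,P4] Q1=[P5] Q2=[]
t=23-26: P1@Q0 runs 3, rem=3, I/O yield, promote→Q0. Q0=[P2,P3,P4,P1] Q1=[P5] Q2=[]
t=26-27: P2@Q0 runs 1, rem=11, I/O yield, promote→Q0. Q0=[P3,P4,P1,P2] Q1=[P5] Q2=[]
t=27-30: P3@Q0 runs 3, rem=1, I/O yield, promote→Q0. Q0=[P4,P1,P2,P3] Q1=[P5] Q2=[]
t=30-32: P4@Q0 runs 2, rem=0, completes. Q0=[P1,P2,P3] Q1=[P5] Q2=[]
t=32-35: P1@Q0 runs 3, rem=0, completes. Q0=[P2,P3] Q1=[P5] Q2=[]
t=35-36: P2@Q0 runs 1, rem=10, I/O yield, promote→Q0. Q0=[P3,P2] Q1=[P5] Q2=[]
t=36-37: P3@Q0 runs 1, rem=0, completes. Q0=[P2] Q1=[P5] Q2=[]
t=37-38: P2@Q0 runs 1, rem=9, I/O yield, promote→Q0. Q0=[P2] Q1=[P5] Q2=[]
t=38-39: P2@Q0 runs 1, rem=8, I/O yield, promote→Q0. Q0=[P2] Q1=[P5] Q2=[]
t=39-40: P2@Q0 runs 1, rem=7, I/O yield, promote→Q0. Q0=[P2] Q1=[P5] Q2=[]
t=40-41: P2@Q0 runs 1, rem=6, I/O yield, promote→Q0. Q0=[P2] Q1=[P5] Q2=[]
t=41-42: P2@Q0 runs 1, rem=5, I/O yield, promote→Q0. Q0=[P2] Q1=[P5] Q2=[]
t=42-43: P2@Q0 runs 1, rem=4, I/O yield, promote→Q0. Q0=[P2] Q1=[P5] Q2=[]
t=43-44: P2@Q0 runs 1, rem=3, I/O yield, promote→Q0. Q0=[P2] Q1=[P5] Q2=[]
t=44-45: P2@Q0 runs 1, rem=2, I/O yield, promote→Q0. Q0=[P2] Q1=[P5] Q2=[]
t=45-46: P2@Q0 runs 1, rem=1, I/O yield, promote→Q0. Q0=[P2] Q1=[P5] Q2=[]
t=46-47: P2@Q0 runs 1, rem=0, completes. Q0=[] Q1=[P5] Q2=[]
t=47-51: P5@Q1 runs 4, rem=0, completes. Q0=[] Q1=[] Q2=[]

Answer: P1(0-3) P2(3-4) P3(4-7) P4(7-10) P5(10-13) P1(13-16) P2(16-17) P3(17-20) P4(20-23) P1(23-26) P2(26-27) P3(27-30) P4(30-32) P1(32-35) P2(35-36) P3(36-37) P2(37-38) P2(38-39) P2(39-40) P2(40-41) P2(41-42) P2(42-43) P2(43-44) P2(44-45) P2(45-46) P2(46-47) P5(47-51)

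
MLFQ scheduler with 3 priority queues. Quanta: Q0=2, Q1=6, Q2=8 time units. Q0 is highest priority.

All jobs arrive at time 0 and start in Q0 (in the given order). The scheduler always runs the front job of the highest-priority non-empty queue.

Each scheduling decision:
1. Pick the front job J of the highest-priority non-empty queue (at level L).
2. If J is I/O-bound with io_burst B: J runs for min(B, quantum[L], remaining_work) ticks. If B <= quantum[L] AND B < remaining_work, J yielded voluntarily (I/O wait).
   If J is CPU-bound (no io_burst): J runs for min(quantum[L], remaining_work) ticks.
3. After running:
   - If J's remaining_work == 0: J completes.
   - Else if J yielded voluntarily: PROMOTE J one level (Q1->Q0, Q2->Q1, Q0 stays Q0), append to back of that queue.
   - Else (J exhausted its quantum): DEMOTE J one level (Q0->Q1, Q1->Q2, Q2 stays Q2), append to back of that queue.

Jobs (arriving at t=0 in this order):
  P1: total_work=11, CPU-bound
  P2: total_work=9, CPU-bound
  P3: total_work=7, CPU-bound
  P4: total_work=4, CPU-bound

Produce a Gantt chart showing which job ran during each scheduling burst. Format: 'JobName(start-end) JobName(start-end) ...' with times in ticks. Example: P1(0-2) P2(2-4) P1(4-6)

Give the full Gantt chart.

Answer: P1(0-2) P2(2-4) P3(4-6) P4(6-8) P1(8-14) P2(14-20) P3(20-25) P4(25-27) P1(27-30) P2(30-31)

Derivation:
t=0-2: P1@Q0 runs 2, rem=9, quantum used, demote→Q1. Q0=[P2,P3,P4] Q1=[P1] Q2=[]
t=2-4: P2@Q0 runs 2, rem=7, quantum used, demote→Q1. Q0=[P3,P4] Q1=[P1,P2] Q2=[]
t=4-6: P3@Q0 runs 2, rem=5, quantum used, demote→Q1. Q0=[P4] Q1=[P1,P2,P3] Q2=[]
t=6-8: P4@Q0 runs 2, rem=2, quantum used, demote→Q1. Q0=[] Q1=[P1,P2,P3,P4] Q2=[]
t=8-14: P1@Q1 runs 6, rem=3, quantum used, demote→Q2. Q0=[] Q1=[P2,P3,P4] Q2=[P1]
t=14-20: P2@Q1 runs 6, rem=1, quantum used, demote→Q2. Q0=[] Q1=[P3,P4] Q2=[P1,P2]
t=20-25: P3@Q1 runs 5, rem=0, completes. Q0=[] Q1=[P4] Q2=[P1,P2]
t=25-27: P4@Q1 runs 2, rem=0, completes. Q0=[] Q1=[] Q2=[P1,P2]
t=27-30: P1@Q2 runs 3, rem=0, completes. Q0=[] Q1=[] Q2=[P2]
t=30-31: P2@Q2 runs 1, rem=0, completes. Q0=[] Q1=[] Q2=[]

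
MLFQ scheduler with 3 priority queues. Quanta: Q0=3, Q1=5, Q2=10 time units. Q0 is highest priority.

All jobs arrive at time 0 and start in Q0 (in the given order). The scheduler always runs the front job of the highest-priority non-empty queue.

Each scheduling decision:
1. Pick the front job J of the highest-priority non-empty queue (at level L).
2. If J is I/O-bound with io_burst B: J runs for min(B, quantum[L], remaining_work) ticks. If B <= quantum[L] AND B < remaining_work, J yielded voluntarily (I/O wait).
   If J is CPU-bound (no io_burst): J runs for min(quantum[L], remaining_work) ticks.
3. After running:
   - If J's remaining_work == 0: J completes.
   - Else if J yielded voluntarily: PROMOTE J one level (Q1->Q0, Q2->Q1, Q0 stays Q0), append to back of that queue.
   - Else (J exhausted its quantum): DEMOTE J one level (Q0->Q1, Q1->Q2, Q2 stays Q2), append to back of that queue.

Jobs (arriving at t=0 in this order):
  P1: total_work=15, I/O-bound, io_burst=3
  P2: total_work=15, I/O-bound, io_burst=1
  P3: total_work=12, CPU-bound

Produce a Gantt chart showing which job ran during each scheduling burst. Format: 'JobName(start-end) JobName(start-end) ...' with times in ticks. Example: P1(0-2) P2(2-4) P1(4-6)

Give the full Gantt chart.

t=0-3: P1@Q0 runs 3, rem=12, I/O yield, promote→Q0. Q0=[P2,P3,P1] Q1=[] Q2=[]
t=3-4: P2@Q0 runs 1, rem=14, I/O yield, promote→Q0. Q0=[P3,P1,P2] Q1=[] Q2=[]
t=4-7: P3@Q0 runs 3, rem=9, quantum used, demote→Q1. Q0=[P1,P2] Q1=[P3] Q2=[]
t=7-10: P1@Q0 runs 3, rem=9, I/O yield, promote→Q0. Q0=[P2,P1] Q1=[P3] Q2=[]
t=10-11: P2@Q0 runs 1, rem=13, I/O yield, promote→Q0. Q0=[P1,P2] Q1=[P3] Q2=[]
t=11-14: P1@Q0 runs 3, rem=6, I/O yield, promote→Q0. Q0=[P2,P1] Q1=[P3] Q2=[]
t=14-15: P2@Q0 runs 1, rem=12, I/O yield, promote→Q0. Q0=[P1,P2] Q1=[P3] Q2=[]
t=15-18: P1@Q0 runs 3, rem=3, I/O yield, promote→Q0. Q0=[P2,P1] Q1=[P3] Q2=[]
t=18-19: P2@Q0 runs 1, rem=11, I/O yield, promote→Q0. Q0=[P1,P2] Q1=[P3] Q2=[]
t=19-22: P1@Q0 runs 3, rem=0, completes. Q0=[P2] Q1=[P3] Q2=[]
t=22-23: P2@Q0 runs 1, rem=10, I/O yield, promote→Q0. Q0=[P2] Q1=[P3] Q2=[]
t=23-24: P2@Q0 runs 1, rem=9, I/O yield, promote→Q0. Q0=[P2] Q1=[P3] Q2=[]
t=24-25: P2@Q0 runs 1, rem=8, I/O yield, promote→Q0. Q0=[P2] Q1=[P3] Q2=[]
t=25-26: P2@Q0 runs 1, rem=7, I/O yield, promote→Q0. Q0=[P2] Q1=[P3] Q2=[]
t=26-27: P2@Q0 runs 1, rem=6, I/O yield, promote→Q0. Q0=[P2] Q1=[P3] Q2=[]
t=27-28: P2@Q0 runs 1, rem=5, I/O yield, promote→Q0. Q0=[P2] Q1=[P3] Q2=[]
t=28-29: P2@Q0 runs 1, rem=4, I/O yield, promote→Q0. Q0=[P2] Q1=[P3] Q2=[]
t=29-30: P2@Q0 runs 1, rem=3, I/O yield, promote→Q0. Q0=[P2] Q1=[P3] Q2=[]
t=30-31: P2@Q0 runs 1, rem=2, I/O yield, promote→Q0. Q0=[P2] Q1=[P3] Q2=[]
t=31-32: P2@Q0 runs 1, rem=1, I/O yield, promote→Q0. Q0=[P2] Q1=[P3] Q2=[]
t=32-33: P2@Q0 runs 1, rem=0, completes. Q0=[] Q1=[P3] Q2=[]
t=33-38: P3@Q1 runs 5, rem=4, quantum used, demote→Q2. Q0=[] Q1=[] Q2=[P3]
t=38-42: P3@Q2 runs 4, rem=0, completes. Q0=[] Q1=[] Q2=[]

Answer: P1(0-3) P2(3-4) P3(4-7) P1(7-10) P2(10-11) P1(11-14) P2(14-15) P1(15-18) P2(18-19) P1(19-22) P2(22-23) P2(23-24) P2(24-25) P2(25-26) P2(26-27) P2(27-28) P2(28-29) P2(29-30) P2(30-31) P2(31-32) P2(32-33) P3(33-38) P3(38-42)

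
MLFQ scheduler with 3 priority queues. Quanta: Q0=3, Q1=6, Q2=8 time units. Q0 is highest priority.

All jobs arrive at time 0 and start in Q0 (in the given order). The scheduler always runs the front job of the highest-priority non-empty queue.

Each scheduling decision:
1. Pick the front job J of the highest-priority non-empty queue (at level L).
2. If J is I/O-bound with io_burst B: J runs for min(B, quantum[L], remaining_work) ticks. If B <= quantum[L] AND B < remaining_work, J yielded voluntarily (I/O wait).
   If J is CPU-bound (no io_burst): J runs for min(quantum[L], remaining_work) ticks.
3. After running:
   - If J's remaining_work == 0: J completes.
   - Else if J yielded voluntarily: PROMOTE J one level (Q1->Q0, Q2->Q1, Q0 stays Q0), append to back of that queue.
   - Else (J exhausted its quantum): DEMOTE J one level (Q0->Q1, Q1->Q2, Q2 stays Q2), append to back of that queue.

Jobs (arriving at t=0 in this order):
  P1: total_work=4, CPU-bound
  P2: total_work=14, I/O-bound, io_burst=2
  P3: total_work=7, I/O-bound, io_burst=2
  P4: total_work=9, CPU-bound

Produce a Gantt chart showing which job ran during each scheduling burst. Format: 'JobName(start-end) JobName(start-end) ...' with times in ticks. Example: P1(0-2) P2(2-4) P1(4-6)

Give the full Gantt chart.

Answer: P1(0-3) P2(3-5) P3(5-7) P4(7-10) P2(10-12) P3(12-14) P2(14-16) P3(16-18) P2(18-20) P3(20-21) P2(21-23) P2(23-25) P2(25-27) P1(27-28) P4(28-34)

Derivation:
t=0-3: P1@Q0 runs 3, rem=1, quantum used, demote→Q1. Q0=[P2,P3,P4] Q1=[P1] Q2=[]
t=3-5: P2@Q0 runs 2, rem=12, I/O yield, promote→Q0. Q0=[P3,P4,P2] Q1=[P1] Q2=[]
t=5-7: P3@Q0 runs 2, rem=5, I/O yield, promote→Q0. Q0=[P4,P2,P3] Q1=[P1] Q2=[]
t=7-10: P4@Q0 runs 3, rem=6, quantum used, demote→Q1. Q0=[P2,P3] Q1=[P1,P4] Q2=[]
t=10-12: P2@Q0 runs 2, rem=10, I/O yield, promote→Q0. Q0=[P3,P2] Q1=[P1,P4] Q2=[]
t=12-14: P3@Q0 runs 2, rem=3, I/O yield, promote→Q0. Q0=[P2,P3] Q1=[P1,P4] Q2=[]
t=14-16: P2@Q0 runs 2, rem=8, I/O yield, promote→Q0. Q0=[P3,P2] Q1=[P1,P4] Q2=[]
t=16-18: P3@Q0 runs 2, rem=1, I/O yield, promote→Q0. Q0=[P2,P3] Q1=[P1,P4] Q2=[]
t=18-20: P2@Q0 runs 2, rem=6, I/O yield, promote→Q0. Q0=[P3,P2] Q1=[P1,P4] Q2=[]
t=20-21: P3@Q0 runs 1, rem=0, completes. Q0=[P2] Q1=[P1,P4] Q2=[]
t=21-23: P2@Q0 runs 2, rem=4, I/O yield, promote→Q0. Q0=[P2] Q1=[P1,P4] Q2=[]
t=23-25: P2@Q0 runs 2, rem=2, I/O yield, promote→Q0. Q0=[P2] Q1=[P1,P4] Q2=[]
t=25-27: P2@Q0 runs 2, rem=0, completes. Q0=[] Q1=[P1,P4] Q2=[]
t=27-28: P1@Q1 runs 1, rem=0, completes. Q0=[] Q1=[P4] Q2=[]
t=28-34: P4@Q1 runs 6, rem=0, completes. Q0=[] Q1=[] Q2=[]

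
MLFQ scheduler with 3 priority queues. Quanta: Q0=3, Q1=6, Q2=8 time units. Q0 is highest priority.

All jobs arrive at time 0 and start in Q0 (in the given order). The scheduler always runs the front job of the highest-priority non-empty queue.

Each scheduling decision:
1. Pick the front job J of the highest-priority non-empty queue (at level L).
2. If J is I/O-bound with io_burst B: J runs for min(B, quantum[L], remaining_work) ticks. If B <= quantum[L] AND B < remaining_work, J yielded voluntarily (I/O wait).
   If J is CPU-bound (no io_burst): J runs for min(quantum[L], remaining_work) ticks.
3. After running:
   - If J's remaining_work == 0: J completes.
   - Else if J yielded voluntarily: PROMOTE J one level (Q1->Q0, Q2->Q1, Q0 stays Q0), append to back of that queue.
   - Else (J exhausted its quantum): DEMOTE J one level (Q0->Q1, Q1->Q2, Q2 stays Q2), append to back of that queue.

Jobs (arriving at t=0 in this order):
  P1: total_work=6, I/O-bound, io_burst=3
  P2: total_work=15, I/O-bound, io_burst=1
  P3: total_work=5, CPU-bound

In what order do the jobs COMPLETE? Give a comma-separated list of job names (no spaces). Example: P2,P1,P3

Answer: P1,P2,P3

Derivation:
t=0-3: P1@Q0 runs 3, rem=3, I/O yield, promote→Q0. Q0=[P2,P3,P1] Q1=[] Q2=[]
t=3-4: P2@Q0 runs 1, rem=14, I/O yield, promote→Q0. Q0=[P3,P1,P2] Q1=[] Q2=[]
t=4-7: P3@Q0 runs 3, rem=2, quantum used, demote→Q1. Q0=[P1,P2] Q1=[P3] Q2=[]
t=7-10: P1@Q0 runs 3, rem=0, completes. Q0=[P2] Q1=[P3] Q2=[]
t=10-11: P2@Q0 runs 1, rem=13, I/O yield, promote→Q0. Q0=[P2] Q1=[P3] Q2=[]
t=11-12: P2@Q0 runs 1, rem=12, I/O yield, promote→Q0. Q0=[P2] Q1=[P3] Q2=[]
t=12-13: P2@Q0 runs 1, rem=11, I/O yield, promote→Q0. Q0=[P2] Q1=[P3] Q2=[]
t=13-14: P2@Q0 runs 1, rem=10, I/O yield, promote→Q0. Q0=[P2] Q1=[P3] Q2=[]
t=14-15: P2@Q0 runs 1, rem=9, I/O yield, promote→Q0. Q0=[P2] Q1=[P3] Q2=[]
t=15-16: P2@Q0 runs 1, rem=8, I/O yield, promote→Q0. Q0=[P2] Q1=[P3] Q2=[]
t=16-17: P2@Q0 runs 1, rem=7, I/O yield, promote→Q0. Q0=[P2] Q1=[P3] Q2=[]
t=17-18: P2@Q0 runs 1, rem=6, I/O yield, promote→Q0. Q0=[P2] Q1=[P3] Q2=[]
t=18-19: P2@Q0 runs 1, rem=5, I/O yield, promote→Q0. Q0=[P2] Q1=[P3] Q2=[]
t=19-20: P2@Q0 runs 1, rem=4, I/O yield, promote→Q0. Q0=[P2] Q1=[P3] Q2=[]
t=20-21: P2@Q0 runs 1, rem=3, I/O yield, promote→Q0. Q0=[P2] Q1=[P3] Q2=[]
t=21-22: P2@Q0 runs 1, rem=2, I/O yield, promote→Q0. Q0=[P2] Q1=[P3] Q2=[]
t=22-23: P2@Q0 runs 1, rem=1, I/O yield, promote→Q0. Q0=[P2] Q1=[P3] Q2=[]
t=23-24: P2@Q0 runs 1, rem=0, completes. Q0=[] Q1=[P3] Q2=[]
t=24-26: P3@Q1 runs 2, rem=0, completes. Q0=[] Q1=[] Q2=[]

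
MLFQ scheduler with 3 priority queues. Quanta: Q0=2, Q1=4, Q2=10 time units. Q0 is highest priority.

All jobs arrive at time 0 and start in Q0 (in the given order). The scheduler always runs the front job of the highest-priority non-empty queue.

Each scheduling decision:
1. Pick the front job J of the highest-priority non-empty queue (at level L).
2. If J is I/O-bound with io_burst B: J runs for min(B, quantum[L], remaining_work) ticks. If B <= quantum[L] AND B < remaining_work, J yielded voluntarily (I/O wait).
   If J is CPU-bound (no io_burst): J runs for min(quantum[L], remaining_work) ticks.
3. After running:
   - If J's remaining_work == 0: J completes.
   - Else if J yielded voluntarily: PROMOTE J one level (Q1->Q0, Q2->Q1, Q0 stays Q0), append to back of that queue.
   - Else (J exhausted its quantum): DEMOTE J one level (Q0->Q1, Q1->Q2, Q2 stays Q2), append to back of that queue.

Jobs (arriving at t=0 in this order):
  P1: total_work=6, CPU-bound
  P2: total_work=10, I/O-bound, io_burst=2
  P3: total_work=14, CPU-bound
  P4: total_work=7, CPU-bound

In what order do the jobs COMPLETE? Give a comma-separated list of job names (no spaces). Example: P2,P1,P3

Answer: P2,P1,P3,P4

Derivation:
t=0-2: P1@Q0 runs 2, rem=4, quantum used, demote→Q1. Q0=[P2,P3,P4] Q1=[P1] Q2=[]
t=2-4: P2@Q0 runs 2, rem=8, I/O yield, promote→Q0. Q0=[P3,P4,P2] Q1=[P1] Q2=[]
t=4-6: P3@Q0 runs 2, rem=12, quantum used, demote→Q1. Q0=[P4,P2] Q1=[P1,P3] Q2=[]
t=6-8: P4@Q0 runs 2, rem=5, quantum used, demote→Q1. Q0=[P2] Q1=[P1,P3,P4] Q2=[]
t=8-10: P2@Q0 runs 2, rem=6, I/O yield, promote→Q0. Q0=[P2] Q1=[P1,P3,P4] Q2=[]
t=10-12: P2@Q0 runs 2, rem=4, I/O yield, promote→Q0. Q0=[P2] Q1=[P1,P3,P4] Q2=[]
t=12-14: P2@Q0 runs 2, rem=2, I/O yield, promote→Q0. Q0=[P2] Q1=[P1,P3,P4] Q2=[]
t=14-16: P2@Q0 runs 2, rem=0, completes. Q0=[] Q1=[P1,P3,P4] Q2=[]
t=16-20: P1@Q1 runs 4, rem=0, completes. Q0=[] Q1=[P3,P4] Q2=[]
t=20-24: P3@Q1 runs 4, rem=8, quantum used, demote→Q2. Q0=[] Q1=[P4] Q2=[P3]
t=24-28: P4@Q1 runs 4, rem=1, quantum used, demote→Q2. Q0=[] Q1=[] Q2=[P3,P4]
t=28-36: P3@Q2 runs 8, rem=0, completes. Q0=[] Q1=[] Q2=[P4]
t=36-37: P4@Q2 runs 1, rem=0, completes. Q0=[] Q1=[] Q2=[]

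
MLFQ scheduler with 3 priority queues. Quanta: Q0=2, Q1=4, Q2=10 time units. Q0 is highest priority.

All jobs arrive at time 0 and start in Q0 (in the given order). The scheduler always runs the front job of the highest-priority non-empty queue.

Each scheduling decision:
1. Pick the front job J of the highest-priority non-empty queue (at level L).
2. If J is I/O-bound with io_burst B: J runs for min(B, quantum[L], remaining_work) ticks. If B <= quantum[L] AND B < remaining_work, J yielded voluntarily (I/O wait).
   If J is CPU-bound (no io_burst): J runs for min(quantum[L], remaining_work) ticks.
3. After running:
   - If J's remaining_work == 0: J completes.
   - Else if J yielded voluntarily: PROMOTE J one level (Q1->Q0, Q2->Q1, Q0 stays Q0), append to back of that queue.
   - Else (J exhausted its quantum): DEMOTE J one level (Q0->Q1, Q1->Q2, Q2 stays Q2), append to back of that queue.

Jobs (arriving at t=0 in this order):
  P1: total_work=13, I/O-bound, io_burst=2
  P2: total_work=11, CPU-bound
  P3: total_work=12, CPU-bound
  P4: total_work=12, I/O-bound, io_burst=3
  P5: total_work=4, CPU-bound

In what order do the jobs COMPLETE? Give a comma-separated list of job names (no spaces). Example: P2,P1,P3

Answer: P1,P5,P4,P2,P3

Derivation:
t=0-2: P1@Q0 runs 2, rem=11, I/O yield, promote→Q0. Q0=[P2,P3,P4,P5,P1] Q1=[] Q2=[]
t=2-4: P2@Q0 runs 2, rem=9, quantum used, demote→Q1. Q0=[P3,P4,P5,P1] Q1=[P2] Q2=[]
t=4-6: P3@Q0 runs 2, rem=10, quantum used, demote→Q1. Q0=[P4,P5,P1] Q1=[P2,P3] Q2=[]
t=6-8: P4@Q0 runs 2, rem=10, quantum used, demote→Q1. Q0=[P5,P1] Q1=[P2,P3,P4] Q2=[]
t=8-10: P5@Q0 runs 2, rem=2, quantum used, demote→Q1. Q0=[P1] Q1=[P2,P3,P4,P5] Q2=[]
t=10-12: P1@Q0 runs 2, rem=9, I/O yield, promote→Q0. Q0=[P1] Q1=[P2,P3,P4,P5] Q2=[]
t=12-14: P1@Q0 runs 2, rem=7, I/O yield, promote→Q0. Q0=[P1] Q1=[P2,P3,P4,P5] Q2=[]
t=14-16: P1@Q0 runs 2, rem=5, I/O yield, promote→Q0. Q0=[P1] Q1=[P2,P3,P4,P5] Q2=[]
t=16-18: P1@Q0 runs 2, rem=3, I/O yield, promote→Q0. Q0=[P1] Q1=[P2,P3,P4,P5] Q2=[]
t=18-20: P1@Q0 runs 2, rem=1, I/O yield, promote→Q0. Q0=[P1] Q1=[P2,P3,P4,P5] Q2=[]
t=20-21: P1@Q0 runs 1, rem=0, completes. Q0=[] Q1=[P2,P3,P4,P5] Q2=[]
t=21-25: P2@Q1 runs 4, rem=5, quantum used, demote→Q2. Q0=[] Q1=[P3,P4,P5] Q2=[P2]
t=25-29: P3@Q1 runs 4, rem=6, quantum used, demote→Q2. Q0=[] Q1=[P4,P5] Q2=[P2,P3]
t=29-32: P4@Q1 runs 3, rem=7, I/O yield, promote→Q0. Q0=[P4] Q1=[P5] Q2=[P2,P3]
t=32-34: P4@Q0 runs 2, rem=5, quantum used, demote→Q1. Q0=[] Q1=[P5,P4] Q2=[P2,P3]
t=34-36: P5@Q1 runs 2, rem=0, completes. Q0=[] Q1=[P4] Q2=[P2,P3]
t=36-39: P4@Q1 runs 3, rem=2, I/O yield, promote→Q0. Q0=[P4] Q1=[] Q2=[P2,P3]
t=39-41: P4@Q0 runs 2, rem=0, completes. Q0=[] Q1=[] Q2=[P2,P3]
t=41-46: P2@Q2 runs 5, rem=0, completes. Q0=[] Q1=[] Q2=[P3]
t=46-52: P3@Q2 runs 6, rem=0, completes. Q0=[] Q1=[] Q2=[]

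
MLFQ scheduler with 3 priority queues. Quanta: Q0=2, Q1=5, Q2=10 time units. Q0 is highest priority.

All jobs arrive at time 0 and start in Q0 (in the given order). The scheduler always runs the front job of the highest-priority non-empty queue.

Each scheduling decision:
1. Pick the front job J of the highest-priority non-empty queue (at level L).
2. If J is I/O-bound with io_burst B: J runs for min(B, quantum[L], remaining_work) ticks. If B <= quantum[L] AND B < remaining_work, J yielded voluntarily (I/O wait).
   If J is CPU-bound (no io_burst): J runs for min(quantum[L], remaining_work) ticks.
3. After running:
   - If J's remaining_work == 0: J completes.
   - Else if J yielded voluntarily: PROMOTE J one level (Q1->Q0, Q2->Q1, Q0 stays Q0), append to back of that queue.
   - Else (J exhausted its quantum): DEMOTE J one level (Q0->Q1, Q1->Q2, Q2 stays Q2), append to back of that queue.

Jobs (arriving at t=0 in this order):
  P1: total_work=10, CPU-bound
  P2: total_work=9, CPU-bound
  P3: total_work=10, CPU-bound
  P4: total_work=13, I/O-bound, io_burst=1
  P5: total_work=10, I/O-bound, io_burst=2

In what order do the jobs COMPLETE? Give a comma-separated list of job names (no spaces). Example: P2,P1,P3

Answer: P5,P4,P1,P2,P3

Derivation:
t=0-2: P1@Q0 runs 2, rem=8, quantum used, demote→Q1. Q0=[P2,P3,P4,P5] Q1=[P1] Q2=[]
t=2-4: P2@Q0 runs 2, rem=7, quantum used, demote→Q1. Q0=[P3,P4,P5] Q1=[P1,P2] Q2=[]
t=4-6: P3@Q0 runs 2, rem=8, quantum used, demote→Q1. Q0=[P4,P5] Q1=[P1,P2,P3] Q2=[]
t=6-7: P4@Q0 runs 1, rem=12, I/O yield, promote→Q0. Q0=[P5,P4] Q1=[P1,P2,P3] Q2=[]
t=7-9: P5@Q0 runs 2, rem=8, I/O yield, promote→Q0. Q0=[P4,P5] Q1=[P1,P2,P3] Q2=[]
t=9-10: P4@Q0 runs 1, rem=11, I/O yield, promote→Q0. Q0=[P5,P4] Q1=[P1,P2,P3] Q2=[]
t=10-12: P5@Q0 runs 2, rem=6, I/O yield, promote→Q0. Q0=[P4,P5] Q1=[P1,P2,P3] Q2=[]
t=12-13: P4@Q0 runs 1, rem=10, I/O yield, promote→Q0. Q0=[P5,P4] Q1=[P1,P2,P3] Q2=[]
t=13-15: P5@Q0 runs 2, rem=4, I/O yield, promote→Q0. Q0=[P4,P5] Q1=[P1,P2,P3] Q2=[]
t=15-16: P4@Q0 runs 1, rem=9, I/O yield, promote→Q0. Q0=[P5,P4] Q1=[P1,P2,P3] Q2=[]
t=16-18: P5@Q0 runs 2, rem=2, I/O yield, promote→Q0. Q0=[P4,P5] Q1=[P1,P2,P3] Q2=[]
t=18-19: P4@Q0 runs 1, rem=8, I/O yield, promote→Q0. Q0=[P5,P4] Q1=[P1,P2,P3] Q2=[]
t=19-21: P5@Q0 runs 2, rem=0, completes. Q0=[P4] Q1=[P1,P2,P3] Q2=[]
t=21-22: P4@Q0 runs 1, rem=7, I/O yield, promote→Q0. Q0=[P4] Q1=[P1,P2,P3] Q2=[]
t=22-23: P4@Q0 runs 1, rem=6, I/O yield, promote→Q0. Q0=[P4] Q1=[P1,P2,P3] Q2=[]
t=23-24: P4@Q0 runs 1, rem=5, I/O yield, promote→Q0. Q0=[P4] Q1=[P1,P2,P3] Q2=[]
t=24-25: P4@Q0 runs 1, rem=4, I/O yield, promote→Q0. Q0=[P4] Q1=[P1,P2,P3] Q2=[]
t=25-26: P4@Q0 runs 1, rem=3, I/O yield, promote→Q0. Q0=[P4] Q1=[P1,P2,P3] Q2=[]
t=26-27: P4@Q0 runs 1, rem=2, I/O yield, promote→Q0. Q0=[P4] Q1=[P1,P2,P3] Q2=[]
t=27-28: P4@Q0 runs 1, rem=1, I/O yield, promote→Q0. Q0=[P4] Q1=[P1,P2,P3] Q2=[]
t=28-29: P4@Q0 runs 1, rem=0, completes. Q0=[] Q1=[P1,P2,P3] Q2=[]
t=29-34: P1@Q1 runs 5, rem=3, quantum used, demote→Q2. Q0=[] Q1=[P2,P3] Q2=[P1]
t=34-39: P2@Q1 runs 5, rem=2, quantum used, demote→Q2. Q0=[] Q1=[P3] Q2=[P1,P2]
t=39-44: P3@Q1 runs 5, rem=3, quantum used, demote→Q2. Q0=[] Q1=[] Q2=[P1,P2,P3]
t=44-47: P1@Q2 runs 3, rem=0, completes. Q0=[] Q1=[] Q2=[P2,P3]
t=47-49: P2@Q2 runs 2, rem=0, completes. Q0=[] Q1=[] Q2=[P3]
t=49-52: P3@Q2 runs 3, rem=0, completes. Q0=[] Q1=[] Q2=[]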